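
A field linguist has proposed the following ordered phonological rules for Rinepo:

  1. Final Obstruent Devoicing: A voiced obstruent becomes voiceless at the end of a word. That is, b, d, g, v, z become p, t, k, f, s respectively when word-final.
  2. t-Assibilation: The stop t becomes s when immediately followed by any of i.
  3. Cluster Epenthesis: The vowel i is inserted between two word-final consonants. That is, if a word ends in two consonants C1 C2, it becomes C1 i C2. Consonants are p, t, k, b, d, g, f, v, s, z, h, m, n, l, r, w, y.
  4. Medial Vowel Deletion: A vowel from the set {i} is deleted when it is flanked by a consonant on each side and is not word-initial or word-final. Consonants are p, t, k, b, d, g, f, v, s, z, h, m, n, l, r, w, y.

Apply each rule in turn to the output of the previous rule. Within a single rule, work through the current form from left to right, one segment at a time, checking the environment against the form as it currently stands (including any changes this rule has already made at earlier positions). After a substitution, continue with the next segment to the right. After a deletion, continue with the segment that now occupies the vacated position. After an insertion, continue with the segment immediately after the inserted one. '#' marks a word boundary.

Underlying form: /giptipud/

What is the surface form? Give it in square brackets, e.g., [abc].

[gpsput]

1 Final Obstruent Devoicing: [giptipud] → [giptiput]
2 t-Assibilation: [giptiput] → [gipsiput]
3 Cluster Epenthesis: no change — [gipsiput]
4 Medial Vowel Deletion: [gipsiput] → [gpsput]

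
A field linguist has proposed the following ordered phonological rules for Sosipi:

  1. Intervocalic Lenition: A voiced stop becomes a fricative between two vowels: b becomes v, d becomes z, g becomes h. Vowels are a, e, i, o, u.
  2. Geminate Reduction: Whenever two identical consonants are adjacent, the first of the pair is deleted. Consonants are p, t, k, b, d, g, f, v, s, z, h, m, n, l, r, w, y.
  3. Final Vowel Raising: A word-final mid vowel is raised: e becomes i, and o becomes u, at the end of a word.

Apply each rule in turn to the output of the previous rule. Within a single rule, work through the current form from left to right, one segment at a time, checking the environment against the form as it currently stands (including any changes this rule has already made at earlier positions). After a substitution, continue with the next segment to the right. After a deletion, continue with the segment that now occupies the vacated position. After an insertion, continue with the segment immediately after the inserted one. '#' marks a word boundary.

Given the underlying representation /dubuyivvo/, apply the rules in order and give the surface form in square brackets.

[duvuyivu]

1 Intervocalic Lenition: [dubuyivvo] → [duvuyivvo]
2 Geminate Reduction: [duvuyivvo] → [duvuyivo]
3 Final Vowel Raising: [duvuyivo] → [duvuyivu]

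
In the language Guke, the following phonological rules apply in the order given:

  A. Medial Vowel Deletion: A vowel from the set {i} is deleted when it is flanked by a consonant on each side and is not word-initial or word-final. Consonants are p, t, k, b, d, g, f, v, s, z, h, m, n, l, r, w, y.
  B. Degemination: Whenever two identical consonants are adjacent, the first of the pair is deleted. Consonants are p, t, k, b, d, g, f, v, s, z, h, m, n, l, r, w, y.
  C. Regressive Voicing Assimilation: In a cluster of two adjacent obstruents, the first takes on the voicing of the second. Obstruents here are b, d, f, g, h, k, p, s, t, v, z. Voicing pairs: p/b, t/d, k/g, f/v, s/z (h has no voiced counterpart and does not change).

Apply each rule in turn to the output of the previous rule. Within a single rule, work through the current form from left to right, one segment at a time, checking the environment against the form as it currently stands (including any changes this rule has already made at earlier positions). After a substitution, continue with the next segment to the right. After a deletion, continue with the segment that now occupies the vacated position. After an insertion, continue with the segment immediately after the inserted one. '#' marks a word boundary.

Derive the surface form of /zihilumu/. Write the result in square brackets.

[shlumu]

A Medial Vowel Deletion: [zihilumu] → [zhlumu]
B Degemination: no change — [zhlumu]
C Regressive Voicing Assimilation: [zhlumu] → [shlumu]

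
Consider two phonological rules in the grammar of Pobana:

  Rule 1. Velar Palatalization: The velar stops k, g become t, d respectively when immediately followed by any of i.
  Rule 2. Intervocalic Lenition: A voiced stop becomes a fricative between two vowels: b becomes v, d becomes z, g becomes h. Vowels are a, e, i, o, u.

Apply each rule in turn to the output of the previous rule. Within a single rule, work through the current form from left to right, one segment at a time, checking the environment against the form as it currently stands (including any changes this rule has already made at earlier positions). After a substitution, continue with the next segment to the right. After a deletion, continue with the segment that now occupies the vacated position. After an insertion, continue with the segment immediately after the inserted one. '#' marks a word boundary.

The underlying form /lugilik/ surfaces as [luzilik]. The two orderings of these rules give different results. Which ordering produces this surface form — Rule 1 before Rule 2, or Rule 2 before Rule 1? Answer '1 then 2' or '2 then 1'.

Order 1 then 2:
  1 Velar Palatalization: [lugilik] → [ludilik]
  2 Intervocalic Lenition: [ludilik] → [luzilik]
  result: [luzilik]
Order 2 then 1:
  2 Intervocalic Lenition: [lugilik] → [luhilik]
  1 Velar Palatalization: no change — [luhilik]
  result: [luhilik]

1 then 2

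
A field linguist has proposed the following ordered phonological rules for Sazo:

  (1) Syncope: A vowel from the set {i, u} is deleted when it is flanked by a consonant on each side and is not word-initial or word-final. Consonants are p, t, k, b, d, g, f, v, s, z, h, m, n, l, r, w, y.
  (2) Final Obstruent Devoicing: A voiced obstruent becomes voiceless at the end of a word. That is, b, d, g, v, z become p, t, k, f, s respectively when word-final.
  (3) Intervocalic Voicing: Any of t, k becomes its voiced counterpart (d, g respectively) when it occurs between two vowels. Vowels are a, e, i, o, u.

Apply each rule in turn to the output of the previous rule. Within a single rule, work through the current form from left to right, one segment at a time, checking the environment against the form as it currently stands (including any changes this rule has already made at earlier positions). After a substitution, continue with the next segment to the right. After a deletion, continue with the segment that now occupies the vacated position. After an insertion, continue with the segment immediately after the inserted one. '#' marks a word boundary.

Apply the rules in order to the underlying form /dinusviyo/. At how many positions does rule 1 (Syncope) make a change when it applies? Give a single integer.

3

(1) Syncope: [dinusviyo] → [dnsvyo]
(2) Final Obstruent Devoicing: no change — [dnsvyo]
(3) Intervocalic Voicing: no change — [dnsvyo]
Rule 1 changed 3 position(s).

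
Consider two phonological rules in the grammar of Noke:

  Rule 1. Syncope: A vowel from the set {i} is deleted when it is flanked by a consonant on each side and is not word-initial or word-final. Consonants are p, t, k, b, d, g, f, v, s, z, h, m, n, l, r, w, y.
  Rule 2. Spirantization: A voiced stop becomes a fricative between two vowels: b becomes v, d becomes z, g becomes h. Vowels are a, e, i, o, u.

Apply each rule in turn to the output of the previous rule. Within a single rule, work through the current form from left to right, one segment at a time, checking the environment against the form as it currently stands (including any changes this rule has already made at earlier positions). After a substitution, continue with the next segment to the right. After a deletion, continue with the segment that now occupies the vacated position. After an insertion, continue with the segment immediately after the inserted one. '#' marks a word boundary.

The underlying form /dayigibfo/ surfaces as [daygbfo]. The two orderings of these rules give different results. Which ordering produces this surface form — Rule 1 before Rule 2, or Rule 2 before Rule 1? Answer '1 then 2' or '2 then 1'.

Order 1 then 2:
  1 Syncope: [dayigibfo] → [daygbfo]
  2 Spirantization: no change — [daygbfo]
  result: [daygbfo]
Order 2 then 1:
  2 Spirantization: [dayigibfo] → [dayihibfo]
  1 Syncope: [dayihibfo] → [dayhbfo]
  result: [dayhbfo]

1 then 2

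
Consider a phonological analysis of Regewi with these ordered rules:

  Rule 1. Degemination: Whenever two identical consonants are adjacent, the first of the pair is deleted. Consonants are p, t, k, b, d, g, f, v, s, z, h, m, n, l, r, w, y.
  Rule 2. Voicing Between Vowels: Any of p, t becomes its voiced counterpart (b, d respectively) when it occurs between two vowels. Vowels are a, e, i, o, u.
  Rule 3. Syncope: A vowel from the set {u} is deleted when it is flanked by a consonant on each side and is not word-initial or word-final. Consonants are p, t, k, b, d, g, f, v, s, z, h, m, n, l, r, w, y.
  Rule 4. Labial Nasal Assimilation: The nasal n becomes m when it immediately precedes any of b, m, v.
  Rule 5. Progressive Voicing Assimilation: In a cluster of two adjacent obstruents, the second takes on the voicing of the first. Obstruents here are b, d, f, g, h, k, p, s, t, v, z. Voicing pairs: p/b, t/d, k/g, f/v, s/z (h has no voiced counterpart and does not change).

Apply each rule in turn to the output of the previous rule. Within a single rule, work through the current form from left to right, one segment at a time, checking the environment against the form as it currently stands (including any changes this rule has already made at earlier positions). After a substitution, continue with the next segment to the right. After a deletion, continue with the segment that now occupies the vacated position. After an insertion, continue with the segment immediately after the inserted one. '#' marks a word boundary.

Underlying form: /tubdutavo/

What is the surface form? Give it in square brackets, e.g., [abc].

[tpttavo]

Rule 1 Degemination: no change — [tubdutavo]
Rule 2 Voicing Between Vowels: [tubdutavo] → [tubdudavo]
Rule 3 Syncope: [tubdudavo] → [tbddavo]
Rule 4 Labial Nasal Assimilation: no change — [tbddavo]
Rule 5 Progressive Voicing Assimilation: [tbddavo] → [tpttavo]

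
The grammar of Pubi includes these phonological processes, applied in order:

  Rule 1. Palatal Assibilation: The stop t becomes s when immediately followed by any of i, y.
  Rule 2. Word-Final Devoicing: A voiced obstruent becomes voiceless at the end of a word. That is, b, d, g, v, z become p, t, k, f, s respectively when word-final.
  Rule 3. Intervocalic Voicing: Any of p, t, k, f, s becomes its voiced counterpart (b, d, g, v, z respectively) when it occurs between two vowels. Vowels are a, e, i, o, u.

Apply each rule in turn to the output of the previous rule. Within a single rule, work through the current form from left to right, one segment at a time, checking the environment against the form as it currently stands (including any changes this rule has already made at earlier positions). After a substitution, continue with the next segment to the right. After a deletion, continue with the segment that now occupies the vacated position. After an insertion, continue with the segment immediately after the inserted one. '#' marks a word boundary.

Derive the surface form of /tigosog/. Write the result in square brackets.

[sigozok]

Rule 1 Palatal Assibilation: [tigosog] → [sigosog]
Rule 2 Word-Final Devoicing: [sigosog] → [sigosok]
Rule 3 Intervocalic Voicing: [sigosok] → [sigozok]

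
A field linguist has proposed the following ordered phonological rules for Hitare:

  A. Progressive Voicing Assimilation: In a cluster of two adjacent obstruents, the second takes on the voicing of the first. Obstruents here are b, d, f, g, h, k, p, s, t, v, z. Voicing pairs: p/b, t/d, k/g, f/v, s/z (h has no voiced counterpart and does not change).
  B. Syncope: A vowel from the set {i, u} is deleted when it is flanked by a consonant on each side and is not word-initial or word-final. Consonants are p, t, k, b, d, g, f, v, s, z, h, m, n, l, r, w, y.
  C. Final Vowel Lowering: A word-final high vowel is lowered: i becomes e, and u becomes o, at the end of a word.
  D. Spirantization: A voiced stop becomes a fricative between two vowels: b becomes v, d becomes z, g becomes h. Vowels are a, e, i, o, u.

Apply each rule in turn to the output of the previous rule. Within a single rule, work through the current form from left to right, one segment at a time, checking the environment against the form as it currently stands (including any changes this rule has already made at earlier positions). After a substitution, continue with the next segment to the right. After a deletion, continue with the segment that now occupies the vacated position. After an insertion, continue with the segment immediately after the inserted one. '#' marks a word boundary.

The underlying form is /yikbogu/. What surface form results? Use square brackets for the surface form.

[ykpoho]

A Progressive Voicing Assimilation: [yikbogu] → [yikpogu]
B Syncope: [yikpogu] → [ykpogu]
C Final Vowel Lowering: [ykpogu] → [ykpogo]
D Spirantization: [ykpogo] → [ykpoho]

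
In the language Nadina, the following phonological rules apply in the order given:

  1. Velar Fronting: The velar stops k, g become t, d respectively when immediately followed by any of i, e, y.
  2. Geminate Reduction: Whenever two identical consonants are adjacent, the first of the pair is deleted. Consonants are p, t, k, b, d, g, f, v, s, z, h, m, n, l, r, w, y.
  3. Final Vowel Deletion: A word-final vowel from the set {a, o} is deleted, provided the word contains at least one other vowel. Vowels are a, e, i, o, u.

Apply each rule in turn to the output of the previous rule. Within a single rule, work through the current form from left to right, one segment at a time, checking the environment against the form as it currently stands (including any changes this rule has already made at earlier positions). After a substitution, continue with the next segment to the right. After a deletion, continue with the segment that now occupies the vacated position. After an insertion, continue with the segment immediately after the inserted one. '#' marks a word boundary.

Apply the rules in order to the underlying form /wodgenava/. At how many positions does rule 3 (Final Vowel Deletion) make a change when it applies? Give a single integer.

1 Velar Fronting: [wodgenava] → [woddenava]
2 Geminate Reduction: [woddenava] → [wodenava]
3 Final Vowel Deletion: [wodenava] → [wodenav]
Rule 3 changed 1 position(s).

1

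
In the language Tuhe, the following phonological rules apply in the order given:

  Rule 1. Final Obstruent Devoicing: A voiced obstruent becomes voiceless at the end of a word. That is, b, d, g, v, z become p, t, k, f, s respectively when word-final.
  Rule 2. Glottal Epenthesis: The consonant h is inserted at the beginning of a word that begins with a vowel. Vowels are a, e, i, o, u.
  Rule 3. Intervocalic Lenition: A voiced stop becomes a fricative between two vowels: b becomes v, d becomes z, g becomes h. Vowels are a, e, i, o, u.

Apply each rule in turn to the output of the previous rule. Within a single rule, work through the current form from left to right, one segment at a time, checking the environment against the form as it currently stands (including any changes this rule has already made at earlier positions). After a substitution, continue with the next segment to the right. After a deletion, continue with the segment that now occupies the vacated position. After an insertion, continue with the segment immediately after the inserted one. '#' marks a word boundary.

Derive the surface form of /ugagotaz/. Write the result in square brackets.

[huhahotas]

Rule 1 Final Obstruent Devoicing: [ugagotaz] → [ugagotas]
Rule 2 Glottal Epenthesis: [ugagotas] → [hugagotas]
Rule 3 Intervocalic Lenition: [hugagotas] → [huhahotas]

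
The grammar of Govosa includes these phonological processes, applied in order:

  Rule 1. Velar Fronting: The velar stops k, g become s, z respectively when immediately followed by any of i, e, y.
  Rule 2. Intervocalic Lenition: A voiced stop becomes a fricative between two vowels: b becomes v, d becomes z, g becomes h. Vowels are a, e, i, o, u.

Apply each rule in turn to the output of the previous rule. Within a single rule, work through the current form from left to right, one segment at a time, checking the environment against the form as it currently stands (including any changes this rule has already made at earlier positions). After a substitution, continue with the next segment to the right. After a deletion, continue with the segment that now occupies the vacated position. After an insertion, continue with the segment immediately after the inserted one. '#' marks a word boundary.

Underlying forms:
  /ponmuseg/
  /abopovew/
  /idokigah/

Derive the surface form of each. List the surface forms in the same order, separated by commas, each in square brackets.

[ponmuseg], [avopovew], [izosihah]

/ponmuseg/:
  Rule 1 Velar Fronting: no change — [ponmuseg]
  Rule 2 Intervocalic Lenition: no change — [ponmuseg]
/abopovew/:
  Rule 1 Velar Fronting: no change — [abopovew]
  Rule 2 Intervocalic Lenition: [abopovew] → [avopovew]
/idokigah/:
  Rule 1 Velar Fronting: [idokigah] → [idosigah]
  Rule 2 Intervocalic Lenition: [idosigah] → [izosihah]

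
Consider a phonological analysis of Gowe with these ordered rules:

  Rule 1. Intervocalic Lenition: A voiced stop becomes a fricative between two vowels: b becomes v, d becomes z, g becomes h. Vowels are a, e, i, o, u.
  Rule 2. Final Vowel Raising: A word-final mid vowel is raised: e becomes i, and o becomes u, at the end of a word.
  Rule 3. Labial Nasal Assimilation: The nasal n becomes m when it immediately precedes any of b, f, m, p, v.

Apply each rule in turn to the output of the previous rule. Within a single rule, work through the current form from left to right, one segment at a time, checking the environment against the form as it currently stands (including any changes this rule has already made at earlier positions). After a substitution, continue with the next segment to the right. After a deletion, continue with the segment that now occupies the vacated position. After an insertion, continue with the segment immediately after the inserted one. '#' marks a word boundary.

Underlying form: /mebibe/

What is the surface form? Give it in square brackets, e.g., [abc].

[mevivi]

Rule 1 Intervocalic Lenition: [mebibe] → [mevive]
Rule 2 Final Vowel Raising: [mevive] → [mevivi]
Rule 3 Labial Nasal Assimilation: no change — [mevivi]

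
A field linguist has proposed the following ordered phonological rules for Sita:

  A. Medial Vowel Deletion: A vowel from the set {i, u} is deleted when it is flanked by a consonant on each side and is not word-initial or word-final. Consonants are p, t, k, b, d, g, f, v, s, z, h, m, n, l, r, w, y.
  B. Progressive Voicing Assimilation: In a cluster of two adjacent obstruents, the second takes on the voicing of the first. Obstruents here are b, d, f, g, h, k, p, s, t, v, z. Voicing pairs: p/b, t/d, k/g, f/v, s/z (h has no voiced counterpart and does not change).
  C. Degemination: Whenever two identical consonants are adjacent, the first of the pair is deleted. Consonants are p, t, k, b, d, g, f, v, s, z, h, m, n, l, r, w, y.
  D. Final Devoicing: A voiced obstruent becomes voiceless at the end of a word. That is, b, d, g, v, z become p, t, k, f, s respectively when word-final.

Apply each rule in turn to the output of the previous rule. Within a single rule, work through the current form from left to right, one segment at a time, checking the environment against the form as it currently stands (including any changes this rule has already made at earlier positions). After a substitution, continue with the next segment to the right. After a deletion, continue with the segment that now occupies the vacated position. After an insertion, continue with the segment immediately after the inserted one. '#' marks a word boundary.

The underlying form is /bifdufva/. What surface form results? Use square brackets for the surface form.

[bvdva]

A Medial Vowel Deletion: [bifdufva] → [bfdfva]
B Progressive Voicing Assimilation: [bfdfva] → [bvdvva]
C Degemination: [bvdvva] → [bvdva]
D Final Devoicing: no change — [bvdva]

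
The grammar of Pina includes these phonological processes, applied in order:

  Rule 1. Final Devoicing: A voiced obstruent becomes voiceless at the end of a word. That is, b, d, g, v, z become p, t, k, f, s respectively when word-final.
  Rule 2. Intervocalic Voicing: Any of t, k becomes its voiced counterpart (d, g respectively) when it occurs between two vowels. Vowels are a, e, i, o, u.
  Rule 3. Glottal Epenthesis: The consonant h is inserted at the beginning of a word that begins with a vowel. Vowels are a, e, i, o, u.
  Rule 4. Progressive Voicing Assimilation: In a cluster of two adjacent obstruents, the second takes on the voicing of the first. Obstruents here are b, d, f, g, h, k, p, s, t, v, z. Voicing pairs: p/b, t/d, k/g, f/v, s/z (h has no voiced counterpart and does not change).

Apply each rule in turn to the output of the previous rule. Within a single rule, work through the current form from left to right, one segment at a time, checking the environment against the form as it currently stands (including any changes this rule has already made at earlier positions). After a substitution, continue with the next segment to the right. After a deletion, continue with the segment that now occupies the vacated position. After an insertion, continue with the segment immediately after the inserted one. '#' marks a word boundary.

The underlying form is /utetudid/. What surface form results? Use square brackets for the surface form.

[hudedudit]

Rule 1 Final Devoicing: [utetudid] → [utetudit]
Rule 2 Intervocalic Voicing: [utetudit] → [udedudit]
Rule 3 Glottal Epenthesis: [udedudit] → [hudedudit]
Rule 4 Progressive Voicing Assimilation: no change — [hudedudit]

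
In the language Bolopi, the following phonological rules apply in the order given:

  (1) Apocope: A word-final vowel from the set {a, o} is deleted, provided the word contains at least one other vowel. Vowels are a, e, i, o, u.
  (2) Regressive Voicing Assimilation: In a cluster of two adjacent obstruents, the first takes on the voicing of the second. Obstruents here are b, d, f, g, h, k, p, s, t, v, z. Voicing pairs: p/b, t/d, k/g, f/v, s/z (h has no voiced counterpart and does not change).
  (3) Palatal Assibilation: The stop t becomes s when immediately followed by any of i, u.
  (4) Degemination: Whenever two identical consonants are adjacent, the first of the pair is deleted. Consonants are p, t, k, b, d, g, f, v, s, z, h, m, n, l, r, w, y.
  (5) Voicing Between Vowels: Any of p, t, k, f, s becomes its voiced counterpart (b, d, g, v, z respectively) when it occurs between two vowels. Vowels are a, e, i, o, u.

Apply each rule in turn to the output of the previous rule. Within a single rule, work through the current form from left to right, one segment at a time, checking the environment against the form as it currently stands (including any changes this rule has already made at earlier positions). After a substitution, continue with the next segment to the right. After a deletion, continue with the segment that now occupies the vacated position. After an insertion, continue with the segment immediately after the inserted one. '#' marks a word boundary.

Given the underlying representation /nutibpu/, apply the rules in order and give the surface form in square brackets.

[nuzibu]

(1) Apocope: no change — [nutibpu]
(2) Regressive Voicing Assimilation: [nutibpu] → [nutippu]
(3) Palatal Assibilation: [nutippu] → [nusippu]
(4) Degemination: [nusippu] → [nusipu]
(5) Voicing Between Vowels: [nusipu] → [nuzibu]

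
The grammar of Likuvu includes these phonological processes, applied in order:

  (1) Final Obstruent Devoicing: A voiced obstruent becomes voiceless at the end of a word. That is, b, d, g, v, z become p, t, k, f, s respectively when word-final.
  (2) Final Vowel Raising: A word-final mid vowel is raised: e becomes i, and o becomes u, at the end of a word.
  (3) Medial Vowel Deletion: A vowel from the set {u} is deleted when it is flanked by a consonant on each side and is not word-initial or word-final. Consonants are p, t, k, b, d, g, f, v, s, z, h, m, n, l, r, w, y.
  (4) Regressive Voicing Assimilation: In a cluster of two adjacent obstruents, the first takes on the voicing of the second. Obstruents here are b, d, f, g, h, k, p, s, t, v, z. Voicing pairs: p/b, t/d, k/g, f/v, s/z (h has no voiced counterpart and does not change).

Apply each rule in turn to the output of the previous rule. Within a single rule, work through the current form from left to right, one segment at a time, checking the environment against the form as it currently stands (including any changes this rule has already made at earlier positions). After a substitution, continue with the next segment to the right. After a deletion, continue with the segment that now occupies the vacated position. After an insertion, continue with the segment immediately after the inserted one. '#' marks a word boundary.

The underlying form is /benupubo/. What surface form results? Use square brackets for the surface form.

[benbbu]

(1) Final Obstruent Devoicing: no change — [benupubo]
(2) Final Vowel Raising: [benupubo] → [benupubu]
(3) Medial Vowel Deletion: [benupubu] → [benpbu]
(4) Regressive Voicing Assimilation: [benpbu] → [benbbu]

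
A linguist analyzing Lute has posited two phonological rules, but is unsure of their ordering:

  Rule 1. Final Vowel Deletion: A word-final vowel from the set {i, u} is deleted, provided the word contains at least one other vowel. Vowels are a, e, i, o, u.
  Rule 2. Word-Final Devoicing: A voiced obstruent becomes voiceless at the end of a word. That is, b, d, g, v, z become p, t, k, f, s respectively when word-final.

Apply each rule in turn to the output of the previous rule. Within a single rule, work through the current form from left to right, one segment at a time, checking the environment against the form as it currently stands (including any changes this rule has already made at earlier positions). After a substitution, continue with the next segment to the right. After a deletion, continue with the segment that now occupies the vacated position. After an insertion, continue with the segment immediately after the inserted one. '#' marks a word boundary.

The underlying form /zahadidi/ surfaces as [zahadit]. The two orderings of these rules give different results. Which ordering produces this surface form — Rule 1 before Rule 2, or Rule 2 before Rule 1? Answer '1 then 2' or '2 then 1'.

Order 1 then 2:
  1 Final Vowel Deletion: [zahadidi] → [zahadid]
  2 Word-Final Devoicing: [zahadid] → [zahadit]
  result: [zahadit]
Order 2 then 1:
  2 Word-Final Devoicing: no change — [zahadidi]
  1 Final Vowel Deletion: [zahadidi] → [zahadid]
  result: [zahadid]

1 then 2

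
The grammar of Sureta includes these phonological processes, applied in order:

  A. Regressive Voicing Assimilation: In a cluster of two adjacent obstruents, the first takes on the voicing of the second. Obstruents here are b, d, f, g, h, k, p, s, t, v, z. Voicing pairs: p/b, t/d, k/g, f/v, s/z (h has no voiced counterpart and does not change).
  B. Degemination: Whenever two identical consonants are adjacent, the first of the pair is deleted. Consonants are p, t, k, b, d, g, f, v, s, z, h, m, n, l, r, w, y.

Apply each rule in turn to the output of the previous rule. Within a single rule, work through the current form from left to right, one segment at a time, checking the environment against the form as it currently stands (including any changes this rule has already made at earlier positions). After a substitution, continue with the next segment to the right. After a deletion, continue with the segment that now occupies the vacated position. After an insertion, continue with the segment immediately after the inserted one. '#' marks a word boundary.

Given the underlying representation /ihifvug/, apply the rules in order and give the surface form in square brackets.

A Regressive Voicing Assimilation: [ihifvug] → [ihivvug]
B Degemination: [ihivvug] → [ihivug]

[ihivug]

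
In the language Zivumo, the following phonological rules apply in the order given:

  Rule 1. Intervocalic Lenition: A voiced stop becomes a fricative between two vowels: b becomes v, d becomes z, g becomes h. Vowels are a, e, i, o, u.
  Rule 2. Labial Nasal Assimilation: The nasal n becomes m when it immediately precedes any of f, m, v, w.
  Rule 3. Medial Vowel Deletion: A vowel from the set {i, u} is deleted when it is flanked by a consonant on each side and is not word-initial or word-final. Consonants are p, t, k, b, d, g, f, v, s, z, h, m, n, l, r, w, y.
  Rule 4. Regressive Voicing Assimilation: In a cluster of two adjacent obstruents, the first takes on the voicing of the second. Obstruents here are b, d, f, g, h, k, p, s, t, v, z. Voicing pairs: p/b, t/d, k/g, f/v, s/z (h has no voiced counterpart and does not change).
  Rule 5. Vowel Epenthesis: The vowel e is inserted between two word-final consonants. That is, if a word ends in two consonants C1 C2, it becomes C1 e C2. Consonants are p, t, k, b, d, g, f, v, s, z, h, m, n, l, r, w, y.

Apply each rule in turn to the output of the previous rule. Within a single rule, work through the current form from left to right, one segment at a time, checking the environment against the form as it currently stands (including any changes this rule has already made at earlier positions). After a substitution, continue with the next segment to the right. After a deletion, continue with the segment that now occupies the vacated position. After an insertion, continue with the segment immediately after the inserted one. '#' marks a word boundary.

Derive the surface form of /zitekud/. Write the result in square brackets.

[steged]

Rule 1 Intervocalic Lenition: no change — [zitekud]
Rule 2 Labial Nasal Assimilation: no change — [zitekud]
Rule 3 Medial Vowel Deletion: [zitekud] → [ztekd]
Rule 4 Regressive Voicing Assimilation: [ztekd] → [stegd]
Rule 5 Vowel Epenthesis: [stegd] → [steged]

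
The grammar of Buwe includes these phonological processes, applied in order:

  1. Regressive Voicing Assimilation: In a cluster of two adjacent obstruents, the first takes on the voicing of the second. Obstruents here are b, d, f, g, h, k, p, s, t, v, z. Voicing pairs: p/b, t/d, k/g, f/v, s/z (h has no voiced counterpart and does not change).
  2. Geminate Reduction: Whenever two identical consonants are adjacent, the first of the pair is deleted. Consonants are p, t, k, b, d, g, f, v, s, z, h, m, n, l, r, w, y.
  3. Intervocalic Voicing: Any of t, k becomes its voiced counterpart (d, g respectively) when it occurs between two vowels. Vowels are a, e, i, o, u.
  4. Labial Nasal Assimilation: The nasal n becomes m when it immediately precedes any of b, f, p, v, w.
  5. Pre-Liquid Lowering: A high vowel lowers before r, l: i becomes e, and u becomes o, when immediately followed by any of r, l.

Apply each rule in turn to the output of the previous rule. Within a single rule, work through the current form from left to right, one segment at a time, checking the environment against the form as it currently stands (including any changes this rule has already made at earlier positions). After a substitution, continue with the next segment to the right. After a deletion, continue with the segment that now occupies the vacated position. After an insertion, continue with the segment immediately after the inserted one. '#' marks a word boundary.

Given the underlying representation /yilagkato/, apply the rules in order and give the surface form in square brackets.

[yelagado]

1 Regressive Voicing Assimilation: [yilagkato] → [yilakkato]
2 Geminate Reduction: [yilakkato] → [yilakato]
3 Intervocalic Voicing: [yilakato] → [yilagado]
4 Labial Nasal Assimilation: no change — [yilagado]
5 Pre-Liquid Lowering: [yilagado] → [yelagado]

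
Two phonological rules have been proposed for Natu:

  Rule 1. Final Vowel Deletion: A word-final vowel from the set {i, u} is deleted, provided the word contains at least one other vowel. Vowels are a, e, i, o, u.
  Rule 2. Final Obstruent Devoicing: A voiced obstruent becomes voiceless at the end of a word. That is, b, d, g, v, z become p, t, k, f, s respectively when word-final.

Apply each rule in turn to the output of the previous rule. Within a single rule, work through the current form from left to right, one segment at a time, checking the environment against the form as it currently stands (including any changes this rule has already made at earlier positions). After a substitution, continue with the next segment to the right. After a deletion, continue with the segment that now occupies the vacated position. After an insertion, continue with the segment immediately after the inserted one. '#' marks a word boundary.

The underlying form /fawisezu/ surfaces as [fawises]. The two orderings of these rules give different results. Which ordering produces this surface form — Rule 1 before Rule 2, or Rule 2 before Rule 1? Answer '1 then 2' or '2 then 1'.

Order 1 then 2:
  1 Final Vowel Deletion: [fawisezu] → [fawisez]
  2 Final Obstruent Devoicing: [fawisez] → [fawises]
  result: [fawises]
Order 2 then 1:
  2 Final Obstruent Devoicing: no change — [fawisezu]
  1 Final Vowel Deletion: [fawisezu] → [fawisez]
  result: [fawisez]

1 then 2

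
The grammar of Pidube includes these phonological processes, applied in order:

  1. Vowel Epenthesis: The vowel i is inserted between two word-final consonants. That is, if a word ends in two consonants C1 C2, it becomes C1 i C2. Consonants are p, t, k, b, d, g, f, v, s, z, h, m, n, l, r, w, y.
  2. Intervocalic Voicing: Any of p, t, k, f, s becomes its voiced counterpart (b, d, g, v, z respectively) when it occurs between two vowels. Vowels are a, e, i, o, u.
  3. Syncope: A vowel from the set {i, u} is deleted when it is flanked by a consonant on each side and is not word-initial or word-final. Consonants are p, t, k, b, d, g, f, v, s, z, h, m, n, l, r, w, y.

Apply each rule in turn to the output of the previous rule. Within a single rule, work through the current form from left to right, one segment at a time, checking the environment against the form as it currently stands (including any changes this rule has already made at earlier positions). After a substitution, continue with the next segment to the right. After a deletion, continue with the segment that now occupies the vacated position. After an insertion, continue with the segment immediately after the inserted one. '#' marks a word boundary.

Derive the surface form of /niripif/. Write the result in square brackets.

[nrbf]

1 Vowel Epenthesis: no change — [niripif]
2 Intervocalic Voicing: [niripif] → [niribif]
3 Syncope: [niribif] → [nrbf]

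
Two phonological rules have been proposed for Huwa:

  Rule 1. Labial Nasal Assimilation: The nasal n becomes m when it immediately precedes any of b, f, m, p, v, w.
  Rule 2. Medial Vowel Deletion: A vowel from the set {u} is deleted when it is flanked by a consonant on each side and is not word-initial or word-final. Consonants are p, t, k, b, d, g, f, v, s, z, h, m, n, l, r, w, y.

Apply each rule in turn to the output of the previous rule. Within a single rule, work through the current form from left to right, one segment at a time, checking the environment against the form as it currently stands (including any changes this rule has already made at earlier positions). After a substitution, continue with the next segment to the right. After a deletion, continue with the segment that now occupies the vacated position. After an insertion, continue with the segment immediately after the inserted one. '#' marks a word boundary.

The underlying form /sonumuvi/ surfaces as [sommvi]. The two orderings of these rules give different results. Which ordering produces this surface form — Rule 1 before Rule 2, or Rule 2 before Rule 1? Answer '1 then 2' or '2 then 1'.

Order 1 then 2:
  1 Labial Nasal Assimilation: no change — [sonumuvi]
  2 Medial Vowel Deletion: [sonumuvi] → [sonmvi]
  result: [sonmvi]
Order 2 then 1:
  2 Medial Vowel Deletion: [sonumuvi] → [sonmvi]
  1 Labial Nasal Assimilation: [sonmvi] → [sommvi]
  result: [sommvi]

2 then 1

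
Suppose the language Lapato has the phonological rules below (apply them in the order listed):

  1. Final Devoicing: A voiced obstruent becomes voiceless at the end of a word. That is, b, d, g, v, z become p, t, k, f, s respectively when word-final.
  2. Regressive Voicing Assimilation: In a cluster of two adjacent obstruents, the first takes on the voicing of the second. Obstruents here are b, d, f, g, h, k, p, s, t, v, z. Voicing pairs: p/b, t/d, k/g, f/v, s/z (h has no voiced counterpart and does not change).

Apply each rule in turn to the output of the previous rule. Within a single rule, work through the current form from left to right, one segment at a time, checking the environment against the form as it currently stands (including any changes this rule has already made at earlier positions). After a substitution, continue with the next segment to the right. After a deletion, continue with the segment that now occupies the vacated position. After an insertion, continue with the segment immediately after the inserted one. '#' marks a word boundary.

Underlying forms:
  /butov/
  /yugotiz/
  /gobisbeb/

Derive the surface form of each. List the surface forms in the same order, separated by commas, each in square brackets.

[butof], [yugotis], [gobizbep]

/butov/:
  1 Final Devoicing: [butov] → [butof]
  2 Regressive Voicing Assimilation: no change — [butof]
/yugotiz/:
  1 Final Devoicing: [yugotiz] → [yugotis]
  2 Regressive Voicing Assimilation: no change — [yugotis]
/gobisbeb/:
  1 Final Devoicing: [gobisbeb] → [gobisbep]
  2 Regressive Voicing Assimilation: [gobisbep] → [gobizbep]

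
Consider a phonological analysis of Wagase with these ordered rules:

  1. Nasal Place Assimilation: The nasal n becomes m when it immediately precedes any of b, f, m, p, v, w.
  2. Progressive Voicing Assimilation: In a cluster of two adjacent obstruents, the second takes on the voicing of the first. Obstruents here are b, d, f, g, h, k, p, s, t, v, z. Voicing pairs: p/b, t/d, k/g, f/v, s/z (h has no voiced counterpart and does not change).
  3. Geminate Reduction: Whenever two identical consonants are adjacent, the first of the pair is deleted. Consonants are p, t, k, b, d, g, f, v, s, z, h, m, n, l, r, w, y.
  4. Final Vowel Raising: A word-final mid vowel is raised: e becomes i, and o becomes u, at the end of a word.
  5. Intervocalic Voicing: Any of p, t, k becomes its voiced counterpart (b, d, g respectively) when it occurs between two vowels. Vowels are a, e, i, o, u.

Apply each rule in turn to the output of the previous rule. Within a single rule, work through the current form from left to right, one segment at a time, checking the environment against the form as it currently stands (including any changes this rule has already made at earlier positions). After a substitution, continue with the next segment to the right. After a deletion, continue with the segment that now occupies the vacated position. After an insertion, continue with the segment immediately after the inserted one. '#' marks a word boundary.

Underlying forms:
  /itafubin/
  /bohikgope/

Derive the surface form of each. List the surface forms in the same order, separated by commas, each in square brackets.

[idafubin], [bohigobi]

/itafubin/:
  1 Nasal Place Assimilation: no change — [itafubin]
  2 Progressive Voicing Assimilation: no change — [itafubin]
  3 Geminate Reduction: no change — [itafubin]
  4 Final Vowel Raising: no change — [itafubin]
  5 Intervocalic Voicing: [itafubin] → [idafubin]
/bohikgope/:
  1 Nasal Place Assimilation: no change — [bohikgope]
  2 Progressive Voicing Assimilation: [bohikgope] → [bohikkope]
  3 Geminate Reduction: [bohikkope] → [bohikope]
  4 Final Vowel Raising: [bohikope] → [bohikopi]
  5 Intervocalic Voicing: [bohikopi] → [bohigobi]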